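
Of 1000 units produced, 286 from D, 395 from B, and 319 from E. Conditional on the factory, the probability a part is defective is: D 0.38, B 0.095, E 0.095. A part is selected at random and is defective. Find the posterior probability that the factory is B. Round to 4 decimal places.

By Bayes' rule, posterior ∝ prior × likelihood:
  D: 0.286 × 0.38 = 0.10868
  B: 0.395 × 0.095 = 0.037525
  E: 0.319 × 0.095 = 0.030305
Total = 0.17651.
P(B | evidence) = 0.037525 / 0.17651 ≈ 0.2126.

0.2126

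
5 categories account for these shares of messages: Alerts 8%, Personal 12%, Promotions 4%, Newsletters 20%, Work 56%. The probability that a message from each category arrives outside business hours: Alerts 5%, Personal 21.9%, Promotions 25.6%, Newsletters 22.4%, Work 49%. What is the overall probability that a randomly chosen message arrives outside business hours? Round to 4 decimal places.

Unnormalized posteriors (prior × likelihood):
  Alerts: 0.08 × 0.05 = 0.004
  Personal: 0.12 × 0.219 = 0.02628
  Promotions: 0.04 × 0.256 = 0.01024
  Newsletters: 0.2 × 0.224 = 0.0448
  Work: 0.56 × 0.49 = 0.2744
P(off-hours) = 0.004 + 0.02628 + 0.01024 + 0.0448 + 0.2744 = 0.35972 → 0.3597.

0.3597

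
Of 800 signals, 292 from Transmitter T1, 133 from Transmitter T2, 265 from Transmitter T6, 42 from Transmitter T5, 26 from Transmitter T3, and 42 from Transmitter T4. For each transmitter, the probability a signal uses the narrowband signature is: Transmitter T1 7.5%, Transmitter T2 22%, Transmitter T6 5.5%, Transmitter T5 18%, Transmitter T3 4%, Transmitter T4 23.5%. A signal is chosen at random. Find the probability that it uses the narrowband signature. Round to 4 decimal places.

0.1053

Compute prior × likelihood for every hypothesis:
  Transmitter T1: 0.365 × 0.075 = 0.027375
  Transmitter T2: 0.16625 × 0.22 = 0.036575
  Transmitter T6: 0.33125 × 0.055 = 0.01821875
  Transmitter T5: 0.0525 × 0.18 = 0.00945
  Transmitter T3: 0.0325 × 0.04 = 0.0013
  Transmitter T4: 0.0525 × 0.235 = 0.0123375
P(narrowband) = 0.027375 + 0.036575 + 0.01821875 + 0.00945 + 0.0013 + 0.0123375 = 0.10525625 → 0.1053.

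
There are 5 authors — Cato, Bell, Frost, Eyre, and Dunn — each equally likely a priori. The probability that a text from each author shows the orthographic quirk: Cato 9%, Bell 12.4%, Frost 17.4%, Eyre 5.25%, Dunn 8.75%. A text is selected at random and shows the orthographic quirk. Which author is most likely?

With a uniform prior (1/5 each), posterior ∝ likelihood:
  Cato: 0.09
  Bell: 0.124
  Frost: 0.174
  Eyre: 0.0525
  Dunn: 0.0875
Sum = 0.528.
Largest term belongs to Frost, so Frost is most probable.

Frost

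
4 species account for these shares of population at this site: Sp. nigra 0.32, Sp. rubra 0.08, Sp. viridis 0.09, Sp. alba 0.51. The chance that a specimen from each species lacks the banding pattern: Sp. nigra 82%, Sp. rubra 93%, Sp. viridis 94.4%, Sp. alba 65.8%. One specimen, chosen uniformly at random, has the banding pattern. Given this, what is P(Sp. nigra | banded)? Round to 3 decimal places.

0.237

Taking complements, P(banded | each) = Sp. nigra 0.18, Sp. rubra 0.07, Sp. viridis 0.056, Sp. alba 0.342.
Compute prior × likelihood for every hypothesis:
  Sp. nigra: 0.32 × 0.18 = 0.0576
  Sp. rubra: 0.08 × 0.07 = 0.0056
  Sp. viridis: 0.09 × 0.056 = 0.00504
  Sp. alba: 0.51 × 0.342 = 0.17442
Total = 0.24266.
P(Sp. nigra | evidence) = 0.0576 / 0.24266 ≈ 0.237.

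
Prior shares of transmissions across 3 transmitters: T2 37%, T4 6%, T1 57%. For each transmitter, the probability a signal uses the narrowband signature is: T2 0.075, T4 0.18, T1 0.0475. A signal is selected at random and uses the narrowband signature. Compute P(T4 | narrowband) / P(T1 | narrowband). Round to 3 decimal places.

Compute prior × likelihood for every hypothesis:
  T2: 0.37 × 0.075 = 0.02775
  T4: 0.06 × 0.18 = 0.0108
  T1: 0.57 × 0.0475 = 0.027075
Total = 0.065625.
The ratio is 0.0108 / 0.027075 (the normalizer cancels) = 0.399.

0.399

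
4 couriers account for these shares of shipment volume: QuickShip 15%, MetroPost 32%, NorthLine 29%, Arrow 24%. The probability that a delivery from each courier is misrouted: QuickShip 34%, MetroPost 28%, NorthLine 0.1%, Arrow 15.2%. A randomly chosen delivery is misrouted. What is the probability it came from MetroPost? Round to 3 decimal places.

Prior × likelihood for each hypothesis:
  QuickShip: 0.15 × 0.34 = 0.051
  MetroPost: 0.32 × 0.28 = 0.0896
  NorthLine: 0.29 × 0.001 = 0.00029
  Arrow: 0.24 × 0.152 = 0.03648
Normalizing constant = 0.17737.
P(MetroPost | evidence) = 0.0896 / 0.17737 ≈ 0.505.

0.505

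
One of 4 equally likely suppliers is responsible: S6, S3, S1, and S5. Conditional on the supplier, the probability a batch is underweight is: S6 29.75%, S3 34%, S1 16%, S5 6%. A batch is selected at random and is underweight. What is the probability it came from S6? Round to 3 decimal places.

0.347

Since the prior is uniform, the posterior is proportional to the likelihood:
  S6: 0.2975
  S3: 0.34
  S1: 0.16
  S5: 0.06
Total = 0.8575.
P(S6 | evidence) = 0.2975 / 0.8575 ≈ 0.347.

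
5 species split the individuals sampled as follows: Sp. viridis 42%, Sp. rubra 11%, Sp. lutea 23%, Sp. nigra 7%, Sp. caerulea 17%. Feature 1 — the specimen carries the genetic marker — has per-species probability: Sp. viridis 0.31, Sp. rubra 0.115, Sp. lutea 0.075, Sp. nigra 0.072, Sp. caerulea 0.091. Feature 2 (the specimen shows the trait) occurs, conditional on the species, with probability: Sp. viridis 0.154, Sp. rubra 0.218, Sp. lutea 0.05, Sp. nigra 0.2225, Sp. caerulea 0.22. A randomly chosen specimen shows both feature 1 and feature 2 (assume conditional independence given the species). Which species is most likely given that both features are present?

Sp. viridis

By Bayes' rule, posterior ∝ prior × likelihood:
  Sp. viridis: 0.42 × 0.31 × 0.154 = 0.0200508
  Sp. rubra: 0.11 × 0.115 × 0.218 = 0.0027577
  Sp. lutea: 0.23 × 0.075 × 0.05 = 0.0008625
  Sp. nigra: 0.07 × 0.072 × 0.2225 = 0.0011214
  Sp. caerulea: 0.17 × 0.091 × 0.22 = 0.0034034
Sum = 0.0281958.
Largest term belongs to Sp. viridis, so Sp. viridis is most probable.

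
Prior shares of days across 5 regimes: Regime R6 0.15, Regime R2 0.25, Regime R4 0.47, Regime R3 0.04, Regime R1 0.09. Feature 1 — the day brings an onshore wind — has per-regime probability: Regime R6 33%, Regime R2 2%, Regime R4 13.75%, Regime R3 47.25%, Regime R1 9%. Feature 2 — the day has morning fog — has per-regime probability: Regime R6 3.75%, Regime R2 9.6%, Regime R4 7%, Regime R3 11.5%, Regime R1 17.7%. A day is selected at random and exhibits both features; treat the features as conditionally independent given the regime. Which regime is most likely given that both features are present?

Regime R4

Compute prior × likelihood for every hypothesis:
  Regime R6: 0.15 × 0.33 × 0.0375 = 0.00185625
  Regime R2: 0.25 × 0.02 × 0.096 = 0.00048
  Regime R4: 0.47 × 0.1375 × 0.07 = 0.00452375
  Regime R3: 0.04 × 0.4725 × 0.115 = 0.0021735
  Regime R1: 0.09 × 0.09 × 0.177 = 0.0014337
Sum = 0.0104672.
Largest term belongs to Regime R4, so Regime R4 is most probable.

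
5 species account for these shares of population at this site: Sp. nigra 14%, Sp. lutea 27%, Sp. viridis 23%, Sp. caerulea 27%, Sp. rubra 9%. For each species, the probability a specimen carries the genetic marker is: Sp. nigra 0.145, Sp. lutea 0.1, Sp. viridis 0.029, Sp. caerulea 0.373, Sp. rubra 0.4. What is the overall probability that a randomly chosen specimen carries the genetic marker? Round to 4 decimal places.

Unnormalized posteriors (prior × likelihood):
  Sp. nigra: 0.14 × 0.145 = 0.0203
  Sp. lutea: 0.27 × 0.1 = 0.027
  Sp. viridis: 0.23 × 0.029 = 0.00667
  Sp. caerulea: 0.27 × 0.373 = 0.10071
  Sp. rubra: 0.09 × 0.4 = 0.036
P(marker) = 0.0203 + 0.027 + 0.00667 + 0.10071 + 0.036 = 0.19068 → 0.1907.

0.1907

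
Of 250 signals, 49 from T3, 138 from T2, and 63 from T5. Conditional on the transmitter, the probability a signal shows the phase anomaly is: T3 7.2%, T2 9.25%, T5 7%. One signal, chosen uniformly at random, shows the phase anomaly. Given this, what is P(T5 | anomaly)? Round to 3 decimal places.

0.213

Unnormalized posteriors (prior × likelihood):
  T3: 0.196 × 0.072 = 0.014112
  T2: 0.552 × 0.0925 = 0.05106
  T5: 0.252 × 0.07 = 0.01764
Normalizing constant = 0.082812.
P(T5 | evidence) = 0.01764 / 0.082812 ≈ 0.213.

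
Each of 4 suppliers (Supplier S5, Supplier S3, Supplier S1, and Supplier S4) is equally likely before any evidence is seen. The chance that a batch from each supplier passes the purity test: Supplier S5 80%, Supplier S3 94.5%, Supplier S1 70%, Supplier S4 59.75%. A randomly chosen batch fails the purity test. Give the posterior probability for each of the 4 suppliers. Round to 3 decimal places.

Supplier S5 0.209, Supplier S3 0.057, Supplier S1 0.313, Supplier S4 0.420

Taking complements, P(off-spec | each) = Supplier S5 0.2, Supplier S3 0.055, Supplier S1 0.3, Supplier S4 0.4025.
With a uniform prior (1/4 each), posterior ∝ likelihood:
  Supplier S5: 0.2
  Supplier S3: 0.055
  Supplier S1: 0.3
  Supplier S4: 0.4025
Sum = 0.9575.
P(Supplier S5 | off-spec) = 0.2/0.9575 ≈ 0.209
P(Supplier S3 | off-spec) = 0.055/0.9575 ≈ 0.057
P(Supplier S1 | off-spec) = 0.3/0.9575 ≈ 0.313
P(Supplier S4 | off-spec) = 0.4025/0.9575 ≈ 0.420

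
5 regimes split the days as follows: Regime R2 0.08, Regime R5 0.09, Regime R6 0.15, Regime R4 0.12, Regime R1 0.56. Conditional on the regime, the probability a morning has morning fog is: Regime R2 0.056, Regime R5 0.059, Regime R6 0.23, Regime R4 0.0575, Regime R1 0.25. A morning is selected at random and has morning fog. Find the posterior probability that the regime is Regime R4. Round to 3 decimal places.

Prior × likelihood for each hypothesis:
  Regime R2: 0.08 × 0.056 = 0.00448
  Regime R5: 0.09 × 0.059 = 0.00531
  Regime R6: 0.15 × 0.23 = 0.0345
  Regime R4: 0.12 × 0.0575 = 0.0069
  Regime R1: 0.56 × 0.25 = 0.14
Sum = 0.19119.
P(Regime R4 | evidence) = 0.0069 / 0.19119 ≈ 0.036.

0.036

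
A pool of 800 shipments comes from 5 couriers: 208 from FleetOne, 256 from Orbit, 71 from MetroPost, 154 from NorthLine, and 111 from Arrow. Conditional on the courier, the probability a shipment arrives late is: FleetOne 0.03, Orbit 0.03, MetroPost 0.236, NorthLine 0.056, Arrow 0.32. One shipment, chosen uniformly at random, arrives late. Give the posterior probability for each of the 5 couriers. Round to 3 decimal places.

Prior × likelihood for each hypothesis:
  FleetOne: 0.26 × 0.03 = 0.0078
  Orbit: 0.32 × 0.03 = 0.0096
  MetroPost: 0.08875 × 0.236 = 0.020945
  NorthLine: 0.1925 × 0.056 = 0.01078
  Arrow: 0.13875 × 0.32 = 0.0444
Sum = 0.093525.
P(FleetOne | late) = 0.0078/0.093525 ≈ 0.083
P(Orbit | late) = 0.0096/0.093525 ≈ 0.103
P(MetroPost | late) = 0.020945/0.093525 ≈ 0.224
P(NorthLine | late) = 0.01078/0.093525 ≈ 0.115
P(Arrow | late) = 0.0444/0.093525 ≈ 0.475

FleetOne 0.083, Orbit 0.103, MetroPost 0.224, NorthLine 0.115, Arrow 0.475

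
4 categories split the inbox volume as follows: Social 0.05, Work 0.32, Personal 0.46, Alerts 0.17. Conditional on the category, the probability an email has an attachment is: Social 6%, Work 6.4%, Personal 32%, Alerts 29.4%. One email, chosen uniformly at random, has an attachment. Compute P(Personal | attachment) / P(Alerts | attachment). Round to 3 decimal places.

By Bayes' rule, posterior ∝ prior × likelihood:
  Social: 0.05 × 0.06 = 0.003
  Work: 0.32 × 0.064 = 0.02048
  Personal: 0.46 × 0.32 = 0.1472
  Alerts: 0.17 × 0.294 = 0.04998
Normalizing constant = 0.22066.
The ratio is 0.1472 / 0.04998 (the normalizer cancels) = 2.945.

2.945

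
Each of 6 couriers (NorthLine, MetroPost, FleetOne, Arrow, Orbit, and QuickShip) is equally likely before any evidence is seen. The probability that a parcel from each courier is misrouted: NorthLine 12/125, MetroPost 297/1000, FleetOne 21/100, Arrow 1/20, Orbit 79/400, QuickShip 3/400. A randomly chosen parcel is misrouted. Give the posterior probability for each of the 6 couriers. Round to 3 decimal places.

Since the prior is uniform, the posterior is proportional to the likelihood:
  NorthLine: 0.096
  MetroPost: 0.297
  FleetOne: 0.21
  Arrow: 0.05
  Orbit: 0.1975
  QuickShip: 0.0075
Normalizing constant = 0.858.
P(NorthLine | misrouted) = 0.096/0.858 ≈ 0.112
P(MetroPost | misrouted) = 0.297/0.858 ≈ 0.346
P(FleetOne | misrouted) = 0.21/0.858 ≈ 0.245
P(Arrow | misrouted) = 0.05/0.858 ≈ 0.058
P(Orbit | misrouted) = 0.1975/0.858 ≈ 0.230
P(QuickShip | misrouted) = 0.0075/0.858 ≈ 0.009

NorthLine 0.112, MetroPost 0.346, FleetOne 0.245, Arrow 0.058, Orbit 0.230, QuickShip 0.009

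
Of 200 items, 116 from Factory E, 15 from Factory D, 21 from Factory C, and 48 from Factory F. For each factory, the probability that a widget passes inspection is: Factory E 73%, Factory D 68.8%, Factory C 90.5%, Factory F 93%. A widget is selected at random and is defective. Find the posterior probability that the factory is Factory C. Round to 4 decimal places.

Taking complements, P(defective | each) = Factory E 0.27, Factory D 0.312, Factory C 0.095, Factory F 0.07.
Compute prior × likelihood for every hypothesis:
  Factory E: 0.58 × 0.27 = 0.1566
  Factory D: 0.075 × 0.312 = 0.0234
  Factory C: 0.105 × 0.095 = 0.009975
  Factory F: 0.24 × 0.07 = 0.0168
Normalizing constant = 0.206775.
P(Factory C | evidence) = 0.009975 / 0.206775 ≈ 0.0482.

0.0482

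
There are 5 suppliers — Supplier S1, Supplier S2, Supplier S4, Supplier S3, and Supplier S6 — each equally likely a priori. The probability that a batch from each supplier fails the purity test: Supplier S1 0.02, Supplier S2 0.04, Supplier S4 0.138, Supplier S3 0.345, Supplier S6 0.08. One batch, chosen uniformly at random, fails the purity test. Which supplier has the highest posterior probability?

With a uniform prior (1/5 each), posterior ∝ likelihood:
  Supplier S1: 0.02
  Supplier S2: 0.04
  Supplier S4: 0.138
  Supplier S3: 0.345
  Supplier S6: 0.08
Sum = 0.623.
Largest term belongs to Supplier S3, so Supplier S3 is most probable.

Supplier S3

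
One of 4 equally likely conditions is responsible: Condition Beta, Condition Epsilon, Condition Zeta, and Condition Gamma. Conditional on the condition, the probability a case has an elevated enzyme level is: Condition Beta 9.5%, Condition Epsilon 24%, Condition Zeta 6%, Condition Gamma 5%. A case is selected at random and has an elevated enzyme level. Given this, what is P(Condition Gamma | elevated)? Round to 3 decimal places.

With a uniform prior (1/4 each), posterior ∝ likelihood:
  Condition Beta: 0.095
  Condition Epsilon: 0.24
  Condition Zeta: 0.06
  Condition Gamma: 0.05
Sum = 0.445.
P(Condition Gamma | evidence) = 0.05 / 0.445 ≈ 0.112.

0.112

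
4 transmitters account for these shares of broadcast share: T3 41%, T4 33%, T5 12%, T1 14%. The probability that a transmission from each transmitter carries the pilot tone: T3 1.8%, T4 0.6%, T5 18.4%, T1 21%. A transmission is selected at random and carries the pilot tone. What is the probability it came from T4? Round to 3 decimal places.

By Bayes' rule, posterior ∝ prior × likelihood:
  T3: 0.41 × 0.018 = 0.00738
  T4: 0.33 × 0.006 = 0.00198
  T5: 0.12 × 0.184 = 0.02208
  T1: 0.14 × 0.21 = 0.0294
Normalizing constant = 0.06084.
P(T4 | evidence) = 0.00198 / 0.06084 ≈ 0.033.

0.033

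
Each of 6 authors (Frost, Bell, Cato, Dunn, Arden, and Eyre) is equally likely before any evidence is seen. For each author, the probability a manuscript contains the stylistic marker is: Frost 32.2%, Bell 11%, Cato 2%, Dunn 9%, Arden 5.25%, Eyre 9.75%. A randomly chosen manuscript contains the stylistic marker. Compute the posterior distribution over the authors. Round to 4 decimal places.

Since the prior is uniform, the posterior is proportional to the likelihood:
  Frost: 0.322
  Bell: 0.11
  Cato: 0.02
  Dunn: 0.09
  Arden: 0.0525
  Eyre: 0.0975
Sum = 0.692.
P(Frost | marker) = 0.322/0.692 ≈ 0.4653
P(Bell | marker) = 0.11/0.692 ≈ 0.1590
P(Cato | marker) = 0.02/0.692 ≈ 0.0289
P(Dunn | marker) = 0.09/0.692 ≈ 0.1301
P(Arden | marker) = 0.0525/0.692 ≈ 0.0759
P(Eyre | marker) = 0.0975/0.692 ≈ 0.1409

Frost 0.4653, Bell 0.1590, Cato 0.0289, Dunn 0.1301, Arden 0.0759, Eyre 0.1409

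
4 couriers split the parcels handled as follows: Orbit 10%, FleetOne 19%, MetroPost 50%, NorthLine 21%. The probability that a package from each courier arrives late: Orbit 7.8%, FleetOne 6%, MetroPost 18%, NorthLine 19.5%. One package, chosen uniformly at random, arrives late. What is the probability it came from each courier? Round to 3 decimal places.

Compute prior × likelihood for every hypothesis:
  Orbit: 0.1 × 0.078 = 0.0078
  FleetOne: 0.19 × 0.06 = 0.0114
  MetroPost: 0.5 × 0.18 = 0.09
  NorthLine: 0.21 × 0.195 = 0.04095
Total = 0.15015.
P(Orbit | late) = 0.0078/0.15015 ≈ 0.052
P(FleetOne | late) = 0.0114/0.15015 ≈ 0.076
P(MetroPost | late) = 0.09/0.15015 ≈ 0.599
P(NorthLine | late) = 0.04095/0.15015 ≈ 0.273
(Check: 0.052+0.076+0.599+0.273 = 1.000.)

Orbit 0.052, FleetOne 0.076, MetroPost 0.599, NorthLine 0.273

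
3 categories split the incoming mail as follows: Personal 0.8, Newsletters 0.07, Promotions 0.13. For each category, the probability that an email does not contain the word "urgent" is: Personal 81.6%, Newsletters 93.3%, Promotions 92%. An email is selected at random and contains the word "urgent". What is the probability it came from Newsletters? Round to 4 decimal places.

Taking complements, P(urgent-flag | each) = Personal 0.184, Newsletters 0.067, Promotions 0.08.
Unnormalized posteriors (prior × likelihood):
  Personal: 0.8 × 0.184 = 0.1472
  Newsletters: 0.07 × 0.067 = 0.00469
  Promotions: 0.13 × 0.08 = 0.0104
Sum = 0.16229.
P(Newsletters | evidence) = 0.00469 / 0.16229 ≈ 0.0289.

0.0289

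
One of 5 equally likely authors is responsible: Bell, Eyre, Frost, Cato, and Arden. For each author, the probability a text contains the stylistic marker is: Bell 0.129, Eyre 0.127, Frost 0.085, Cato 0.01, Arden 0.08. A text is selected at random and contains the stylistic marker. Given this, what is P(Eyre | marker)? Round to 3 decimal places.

With a uniform prior (1/5 each), posterior ∝ likelihood:
  Bell: 0.129
  Eyre: 0.127
  Frost: 0.085
  Cato: 0.01
  Arden: 0.08
Normalizing constant = 0.431.
P(Eyre | evidence) = 0.127 / 0.431 ≈ 0.295.

0.295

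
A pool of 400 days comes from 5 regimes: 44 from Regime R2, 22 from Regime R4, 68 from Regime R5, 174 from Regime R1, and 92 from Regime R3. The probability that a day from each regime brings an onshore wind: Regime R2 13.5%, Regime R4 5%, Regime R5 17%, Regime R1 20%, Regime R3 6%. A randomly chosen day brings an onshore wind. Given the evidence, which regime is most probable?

Regime R1

By Bayes' rule, posterior ∝ prior × likelihood:
  Regime R2: 0.11 × 0.135 = 0.01485
  Regime R4: 0.055 × 0.05 = 0.00275
  Regime R5: 0.17 × 0.17 = 0.0289
  Regime R1: 0.435 × 0.2 = 0.087
  Regime R3: 0.23 × 0.06 = 0.0138
Sum = 0.1473.
Largest term belongs to Regime R1, so Regime R1 is most probable.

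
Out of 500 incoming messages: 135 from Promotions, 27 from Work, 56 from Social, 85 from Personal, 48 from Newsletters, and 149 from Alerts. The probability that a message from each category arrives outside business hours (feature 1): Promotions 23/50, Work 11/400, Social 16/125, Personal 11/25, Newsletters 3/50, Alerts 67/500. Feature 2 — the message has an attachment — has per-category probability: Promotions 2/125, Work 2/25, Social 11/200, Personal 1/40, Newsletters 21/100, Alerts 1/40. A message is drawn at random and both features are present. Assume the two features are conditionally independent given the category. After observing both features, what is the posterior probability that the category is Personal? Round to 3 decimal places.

0.268

By Bayes' rule, posterior ∝ prior × likelihood:
  Promotions: 0.27 × 0.46 × 0.016 = 0.0019872
  Work: 0.054 × 0.0275 × 0.08 = 0.0001188
  Social: 0.112 × 0.128 × 0.055 = 0.00078848
  Personal: 0.17 × 0.44 × 0.025 = 0.00187
  Newsletters: 0.096 × 0.06 × 0.21 = 0.0012096
  Alerts: 0.298 × 0.134 × 0.025 = 0.0009983
Total = 0.00697238.
P(Personal | evidence) = 0.00187 / 0.00697238 ≈ 0.268.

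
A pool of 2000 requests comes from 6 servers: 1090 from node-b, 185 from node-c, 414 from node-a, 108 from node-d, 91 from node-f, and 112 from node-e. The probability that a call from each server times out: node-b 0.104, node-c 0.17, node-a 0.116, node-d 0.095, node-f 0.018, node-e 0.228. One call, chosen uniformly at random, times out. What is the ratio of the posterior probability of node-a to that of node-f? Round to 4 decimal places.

Prior × likelihood for each hypothesis:
  node-b: 0.545 × 0.104 = 0.05668
  node-c: 0.0925 × 0.17 = 0.015725
  node-a: 0.207 × 0.116 = 0.024012
  node-d: 0.054 × 0.095 = 0.00513
  node-f: 0.0455 × 0.018 = 0.000819
  node-e: 0.056 × 0.228 = 0.012768
Total = 0.115134.
The ratio is 0.024012 / 0.000819 (the normalizer cancels) = 29.3187.

29.3187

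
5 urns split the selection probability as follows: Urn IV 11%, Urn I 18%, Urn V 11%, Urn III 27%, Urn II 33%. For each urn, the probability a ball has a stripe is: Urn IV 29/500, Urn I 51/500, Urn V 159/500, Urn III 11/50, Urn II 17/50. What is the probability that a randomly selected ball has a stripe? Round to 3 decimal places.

0.231

Unnormalized posteriors (prior × likelihood):
  Urn IV: 0.11 × 0.058 = 0.00638
  Urn I: 0.18 × 0.102 = 0.01836
  Urn V: 0.11 × 0.318 = 0.03498
  Urn III: 0.27 × 0.22 = 0.0594
  Urn II: 0.33 × 0.34 = 0.1122
P(striped) = 0.00638 + 0.01836 + 0.03498 + 0.0594 + 0.1122 = 0.23132 → 0.231.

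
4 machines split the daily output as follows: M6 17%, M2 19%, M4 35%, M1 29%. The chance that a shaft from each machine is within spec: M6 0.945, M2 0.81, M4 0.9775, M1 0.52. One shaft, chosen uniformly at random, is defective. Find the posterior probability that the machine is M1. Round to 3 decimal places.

0.723

Taking complements, P(defective | each) = M6 0.055, M2 0.19, M4 0.0225, M1 0.48.
Prior × likelihood for each hypothesis:
  M6: 0.17 × 0.055 = 0.00935
  M2: 0.19 × 0.19 = 0.0361
  M4: 0.35 × 0.0225 = 0.007875
  M1: 0.29 × 0.48 = 0.1392
Normalizing constant = 0.192525.
P(M1 | evidence) = 0.1392 / 0.192525 ≈ 0.723.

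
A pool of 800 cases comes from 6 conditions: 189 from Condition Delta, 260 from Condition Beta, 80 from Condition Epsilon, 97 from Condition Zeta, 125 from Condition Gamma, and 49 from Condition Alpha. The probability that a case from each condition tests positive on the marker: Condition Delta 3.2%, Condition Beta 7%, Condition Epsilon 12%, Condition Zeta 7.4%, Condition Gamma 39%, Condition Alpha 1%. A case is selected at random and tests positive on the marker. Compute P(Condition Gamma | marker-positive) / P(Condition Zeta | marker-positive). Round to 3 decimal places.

6.792

Prior × likelihood for each hypothesis:
  Condition Delta: 0.23625 × 0.032 = 0.00756
  Condition Beta: 0.325 × 0.07 = 0.02275
  Condition Epsilon: 0.1 × 0.12 = 0.012
  Condition Zeta: 0.12125 × 0.074 = 0.0089725
  Condition Gamma: 0.15625 × 0.39 = 0.0609375
  Condition Alpha: 0.06125 × 0.01 = 0.0006125
Total = 0.1128325.
The ratio is 0.0609375 / 0.0089725 (the normalizer cancels) = 6.792.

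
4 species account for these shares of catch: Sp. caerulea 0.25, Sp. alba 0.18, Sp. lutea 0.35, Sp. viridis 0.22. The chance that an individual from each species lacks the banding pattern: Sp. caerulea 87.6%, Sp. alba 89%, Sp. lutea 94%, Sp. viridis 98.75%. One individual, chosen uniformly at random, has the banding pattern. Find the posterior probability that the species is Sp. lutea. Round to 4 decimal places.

0.2817

Taking complements, P(banded | each) = Sp. caerulea 0.124, Sp. alba 0.11, Sp. lutea 0.06, Sp. viridis 0.0125.
By Bayes' rule, posterior ∝ prior × likelihood:
  Sp. caerulea: 0.25 × 0.124 = 0.031
  Sp. alba: 0.18 × 0.11 = 0.0198
  Sp. lutea: 0.35 × 0.06 = 0.021
  Sp. viridis: 0.22 × 0.0125 = 0.00275
Sum = 0.07455.
P(Sp. lutea | evidence) = 0.021 / 0.07455 ≈ 0.2817.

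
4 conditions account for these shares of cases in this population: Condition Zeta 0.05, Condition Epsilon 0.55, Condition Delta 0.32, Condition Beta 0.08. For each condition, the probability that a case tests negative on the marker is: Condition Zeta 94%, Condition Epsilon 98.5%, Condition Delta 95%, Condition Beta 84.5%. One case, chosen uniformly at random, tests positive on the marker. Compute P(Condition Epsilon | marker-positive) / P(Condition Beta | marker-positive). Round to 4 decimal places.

Taking complements, P(marker-positive | each) = Condition Zeta 0.06, Condition Epsilon 0.015, Condition Delta 0.05, Condition Beta 0.155.
Prior × likelihood for each hypothesis:
  Condition Zeta: 0.05 × 0.06 = 0.003
  Condition Epsilon: 0.55 × 0.015 = 0.00825
  Condition Delta: 0.32 × 0.05 = 0.016
  Condition Beta: 0.08 × 0.155 = 0.0124
Sum = 0.03965.
The ratio is 0.00825 / 0.0124 (the normalizer cancels) = 0.6653.

0.6653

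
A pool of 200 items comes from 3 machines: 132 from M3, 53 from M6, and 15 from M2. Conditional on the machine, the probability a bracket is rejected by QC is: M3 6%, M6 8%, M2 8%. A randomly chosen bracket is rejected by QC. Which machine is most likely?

M3

Unnormalized posteriors (prior × likelihood):
  M3: 0.66 × 0.06 = 0.0396
  M6: 0.265 × 0.08 = 0.0212
  M2: 0.075 × 0.08 = 0.006
Sum = 0.0668.
Largest term belongs to M3, so M3 is most probable.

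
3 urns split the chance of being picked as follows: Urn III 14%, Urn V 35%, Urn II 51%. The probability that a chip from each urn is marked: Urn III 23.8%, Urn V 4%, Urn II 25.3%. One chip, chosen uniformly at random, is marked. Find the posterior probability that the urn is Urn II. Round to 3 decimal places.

Compute prior × likelihood for every hypothesis:
  Urn III: 0.14 × 0.238 = 0.03332
  Urn V: 0.35 × 0.04 = 0.014
  Urn II: 0.51 × 0.253 = 0.12903
Total = 0.17635.
P(Urn II | evidence) = 0.12903 / 0.17635 ≈ 0.732.

0.732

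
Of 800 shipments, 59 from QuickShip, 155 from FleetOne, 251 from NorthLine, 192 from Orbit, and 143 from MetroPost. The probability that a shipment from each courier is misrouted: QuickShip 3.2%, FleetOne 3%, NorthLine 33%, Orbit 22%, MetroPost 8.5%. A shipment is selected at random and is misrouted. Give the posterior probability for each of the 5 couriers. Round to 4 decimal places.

Unnormalized posteriors (prior × likelihood):
  QuickShip: 0.07375 × 0.032 = 0.00236
  FleetOne: 0.19375 × 0.03 = 0.0058125
  NorthLine: 0.31375 × 0.33 = 0.1035375
  Orbit: 0.24 × 0.22 = 0.0528
  MetroPost: 0.17875 × 0.085 = 0.01519375
Sum = 0.17970375.
P(QuickShip | misrouted) = 0.00236/0.17970375 ≈ 0.0131
P(FleetOne | misrouted) = 0.0058125/0.17970375 ≈ 0.0323
P(NorthLine | misrouted) = 0.1035375/0.17970375 ≈ 0.5762
P(Orbit | misrouted) = 0.0528/0.17970375 ≈ 0.2938
P(MetroPost | misrouted) = 0.01519375/0.17970375 ≈ 0.0845

QuickShip 0.0131, FleetOne 0.0323, NorthLine 0.5762, Orbit 0.2938, MetroPost 0.0845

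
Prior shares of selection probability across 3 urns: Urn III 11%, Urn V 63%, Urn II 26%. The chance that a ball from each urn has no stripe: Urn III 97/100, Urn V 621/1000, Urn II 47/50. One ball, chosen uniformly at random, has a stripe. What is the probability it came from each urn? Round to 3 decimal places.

Urn III 0.013, Urn V 0.927, Urn II 0.061

Taking complements, P(striped | each) = Urn III 0.03, Urn V 0.379, Urn II 0.06.
Unnormalized posteriors (prior × likelihood):
  Urn III: 0.11 × 0.03 = 0.0033
  Urn V: 0.63 × 0.379 = 0.23877
  Urn II: 0.26 × 0.06 = 0.0156
Sum = 0.25767.
P(Urn III | striped) = 0.0033/0.25767 ≈ 0.013
P(Urn V | striped) = 0.23877/0.25767 ≈ 0.927
P(Urn II | striped) = 0.0156/0.25767 ≈ 0.061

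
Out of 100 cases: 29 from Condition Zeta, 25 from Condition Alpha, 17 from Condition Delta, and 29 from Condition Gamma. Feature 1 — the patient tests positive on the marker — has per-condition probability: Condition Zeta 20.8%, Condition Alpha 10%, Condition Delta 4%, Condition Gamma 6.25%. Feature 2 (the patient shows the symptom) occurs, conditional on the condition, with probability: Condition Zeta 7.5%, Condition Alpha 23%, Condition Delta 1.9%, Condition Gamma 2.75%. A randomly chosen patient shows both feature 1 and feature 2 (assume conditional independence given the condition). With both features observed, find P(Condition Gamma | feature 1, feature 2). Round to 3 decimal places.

Unnormalized posteriors (prior × likelihood):
  Condition Zeta: 0.29 × 0.208 × 0.075 = 0.004524
  Condition Alpha: 0.25 × 0.1 × 0.23 = 0.00575
  Condition Delta: 0.17 × 0.04 × 0.019 = 0.0001292
  Condition Gamma: 0.29 × 0.0625 × 0.0275 = 0.0004984375
Sum = 0.0109016375.
P(Condition Gamma | evidence) = 0.0004984375 / 0.0109016375 ≈ 0.046.

0.046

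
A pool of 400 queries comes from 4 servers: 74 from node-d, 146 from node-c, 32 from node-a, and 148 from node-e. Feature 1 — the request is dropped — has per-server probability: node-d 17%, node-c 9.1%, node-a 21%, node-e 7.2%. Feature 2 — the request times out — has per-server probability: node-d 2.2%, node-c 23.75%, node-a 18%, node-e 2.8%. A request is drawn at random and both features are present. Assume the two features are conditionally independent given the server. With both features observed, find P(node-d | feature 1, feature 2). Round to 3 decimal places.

0.056

Prior × likelihood for each hypothesis:
  node-d: 0.185 × 0.17 × 0.022 = 0.0006919
  node-c: 0.365 × 0.091 × 0.2375 = 0.0078885625
  node-a: 0.08 × 0.21 × 0.18 = 0.003024
  node-e: 0.37 × 0.072 × 0.028 = 0.00074592
Normalizing constant = 0.0123503825.
P(node-d | evidence) = 0.0006919 / 0.0123503825 ≈ 0.056.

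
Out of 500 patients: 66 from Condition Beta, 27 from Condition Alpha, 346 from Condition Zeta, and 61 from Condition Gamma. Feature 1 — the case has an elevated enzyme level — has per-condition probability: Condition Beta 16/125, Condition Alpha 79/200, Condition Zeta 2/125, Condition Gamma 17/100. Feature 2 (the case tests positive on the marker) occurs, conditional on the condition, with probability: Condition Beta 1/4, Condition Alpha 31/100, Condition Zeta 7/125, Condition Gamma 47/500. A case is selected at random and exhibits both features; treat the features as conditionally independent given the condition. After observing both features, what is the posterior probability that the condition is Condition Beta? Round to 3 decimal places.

0.315

Prior × likelihood for each hypothesis:
  Condition Beta: 0.132 × 0.128 × 0.25 = 0.004224
  Condition Alpha: 0.054 × 0.395 × 0.31 = 0.0066123
  Condition Zeta: 0.692 × 0.016 × 0.056 = 0.000620032
  Condition Gamma: 0.122 × 0.17 × 0.094 = 0.00194956
Normalizing constant = 0.013405892.
P(Condition Beta | evidence) = 0.004224 / 0.013405892 ≈ 0.315.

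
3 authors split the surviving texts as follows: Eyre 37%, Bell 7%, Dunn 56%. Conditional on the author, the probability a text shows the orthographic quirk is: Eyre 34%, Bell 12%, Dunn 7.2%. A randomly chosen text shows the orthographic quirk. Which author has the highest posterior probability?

Compute prior × likelihood for every hypothesis:
  Eyre: 0.37 × 0.34 = 0.1258
  Bell: 0.07 × 0.12 = 0.0084
  Dunn: 0.56 × 0.072 = 0.04032
Normalizing constant = 0.17452.
Largest term belongs to Eyre, so Eyre is most probable.

Eyre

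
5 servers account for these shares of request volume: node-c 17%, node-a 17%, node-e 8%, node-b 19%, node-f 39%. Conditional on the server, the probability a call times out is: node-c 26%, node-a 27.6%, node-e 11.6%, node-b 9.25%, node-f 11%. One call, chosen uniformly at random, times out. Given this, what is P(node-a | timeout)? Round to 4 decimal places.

0.2917

Compute prior × likelihood for every hypothesis:
  node-c: 0.17 × 0.26 = 0.0442
  node-a: 0.17 × 0.276 = 0.04692
  node-e: 0.08 × 0.116 = 0.00928
  node-b: 0.19 × 0.0925 = 0.017575
  node-f: 0.39 × 0.11 = 0.0429
Total = 0.160875.
P(node-a | evidence) = 0.04692 / 0.160875 ≈ 0.2917.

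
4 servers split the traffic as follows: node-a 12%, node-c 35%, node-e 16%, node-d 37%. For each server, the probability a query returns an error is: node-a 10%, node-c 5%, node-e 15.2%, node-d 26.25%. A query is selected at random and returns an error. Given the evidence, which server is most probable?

node-d

Unnormalized posteriors (prior × likelihood):
  node-a: 0.12 × 0.1 = 0.012
  node-c: 0.35 × 0.05 = 0.0175
  node-e: 0.16 × 0.152 = 0.02432
  node-d: 0.37 × 0.2625 = 0.097125
Sum = 0.150945.
Largest term belongs to node-d, so node-d is most probable.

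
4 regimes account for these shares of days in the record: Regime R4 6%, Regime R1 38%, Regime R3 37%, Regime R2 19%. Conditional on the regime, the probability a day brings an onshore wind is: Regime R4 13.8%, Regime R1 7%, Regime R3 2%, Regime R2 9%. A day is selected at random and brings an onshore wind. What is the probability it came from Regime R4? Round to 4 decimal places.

By Bayes' rule, posterior ∝ prior × likelihood:
  Regime R4: 0.06 × 0.138 = 0.00828
  Regime R1: 0.38 × 0.07 = 0.0266
  Regime R3: 0.37 × 0.02 = 0.0074
  Regime R2: 0.19 × 0.09 = 0.0171
Total = 0.05938.
P(Regime R4 | evidence) = 0.00828 / 0.05938 ≈ 0.1394.

0.1394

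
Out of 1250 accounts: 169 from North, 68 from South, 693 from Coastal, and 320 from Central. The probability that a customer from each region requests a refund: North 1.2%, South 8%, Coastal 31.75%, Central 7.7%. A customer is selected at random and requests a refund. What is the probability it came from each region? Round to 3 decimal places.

North 0.008, South 0.022, Coastal 0.873, Central 0.098

By Bayes' rule, posterior ∝ prior × likelihood:
  North: 0.1352 × 0.012 = 0.0016224
  South: 0.0544 × 0.08 = 0.004352
  Coastal: 0.5544 × 0.3175 = 0.176022
  Central: 0.256 × 0.077 = 0.019712
Normalizing constant = 0.2017084.
P(North | refund) = 0.0016224/0.2017084 ≈ 0.008
P(South | refund) = 0.004352/0.2017084 ≈ 0.022
P(Coastal | refund) = 0.176022/0.2017084 ≈ 0.873
P(Central | refund) = 0.019712/0.2017084 ≈ 0.098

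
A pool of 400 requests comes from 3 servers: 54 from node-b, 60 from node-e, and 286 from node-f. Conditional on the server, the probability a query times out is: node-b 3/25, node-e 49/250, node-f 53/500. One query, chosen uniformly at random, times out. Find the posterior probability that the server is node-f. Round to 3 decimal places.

0.624

Unnormalized posteriors (prior × likelihood):
  node-b: 0.135 × 0.12 = 0.0162
  node-e: 0.15 × 0.196 = 0.0294
  node-f: 0.715 × 0.106 = 0.07579
Sum = 0.12139.
P(node-f | evidence) = 0.07579 / 0.12139 ≈ 0.624.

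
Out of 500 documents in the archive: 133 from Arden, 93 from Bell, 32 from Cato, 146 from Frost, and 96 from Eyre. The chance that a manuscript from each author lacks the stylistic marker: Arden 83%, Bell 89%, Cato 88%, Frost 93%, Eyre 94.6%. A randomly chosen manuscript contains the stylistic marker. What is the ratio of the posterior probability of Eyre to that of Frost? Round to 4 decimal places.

0.5072

Taking complements, P(marker | each) = Arden 0.17, Bell 0.11, Cato 0.12, Frost 0.07, Eyre 0.054.
Compute prior × likelihood for every hypothesis:
  Arden: 0.266 × 0.17 = 0.04522
  Bell: 0.186 × 0.11 = 0.02046
  Cato: 0.064 × 0.12 = 0.00768
  Frost: 0.292 × 0.07 = 0.02044
  Eyre: 0.192 × 0.054 = 0.010368
Total = 0.104168.
The ratio is 0.010368 / 0.02044 (the normalizer cancels) = 0.5072.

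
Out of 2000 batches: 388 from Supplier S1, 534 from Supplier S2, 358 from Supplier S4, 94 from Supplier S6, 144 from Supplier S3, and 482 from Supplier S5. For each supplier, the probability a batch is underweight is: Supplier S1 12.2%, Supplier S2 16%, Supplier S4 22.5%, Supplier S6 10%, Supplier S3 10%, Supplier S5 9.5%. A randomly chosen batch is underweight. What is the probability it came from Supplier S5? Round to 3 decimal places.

0.162

Unnormalized posteriors (prior × likelihood):
  Supplier S1: 0.194 × 0.122 = 0.023668
  Supplier S2: 0.267 × 0.16 = 0.04272
  Supplier S4: 0.179 × 0.225 = 0.040275
  Supplier S6: 0.047 × 0.1 = 0.0047
  Supplier S3: 0.072 × 0.1 = 0.0072
  Supplier S5: 0.241 × 0.095 = 0.022895
Sum = 0.141458.
P(Supplier S5 | evidence) = 0.022895 / 0.141458 ≈ 0.162.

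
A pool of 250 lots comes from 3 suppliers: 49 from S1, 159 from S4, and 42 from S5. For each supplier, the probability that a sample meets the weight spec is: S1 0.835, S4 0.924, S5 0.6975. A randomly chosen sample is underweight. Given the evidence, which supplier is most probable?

Taking complements, P(underweight | each) = S1 0.165, S4 0.076, S5 0.3025.
Prior × likelihood for each hypothesis:
  S1: 0.196 × 0.165 = 0.03234
  S4: 0.636 × 0.076 = 0.048336
  S5: 0.168 × 0.3025 = 0.05082
Total = 0.131496.
Largest term belongs to S5, so S5 is most probable.

S5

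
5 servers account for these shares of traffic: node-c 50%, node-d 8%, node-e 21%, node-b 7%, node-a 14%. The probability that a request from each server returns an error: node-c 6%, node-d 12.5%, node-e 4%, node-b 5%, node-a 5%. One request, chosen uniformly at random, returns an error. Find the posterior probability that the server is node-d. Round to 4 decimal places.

Compute prior × likelihood for every hypothesis:
  node-c: 0.5 × 0.06 = 0.03
  node-d: 0.08 × 0.125 = 0.01
  node-e: 0.21 × 0.04 = 0.0084
  node-b: 0.07 × 0.05 = 0.0035
  node-a: 0.14 × 0.05 = 0.007
Total = 0.0589.
P(node-d | evidence) = 0.01 / 0.0589 ≈ 0.1698.

0.1698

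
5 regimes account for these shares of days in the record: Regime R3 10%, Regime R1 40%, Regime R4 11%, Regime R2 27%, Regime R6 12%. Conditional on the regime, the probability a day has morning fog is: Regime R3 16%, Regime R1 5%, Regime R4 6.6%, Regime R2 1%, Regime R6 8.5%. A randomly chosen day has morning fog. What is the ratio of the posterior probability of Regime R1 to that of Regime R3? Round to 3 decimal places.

1.250

Unnormalized posteriors (prior × likelihood):
  Regime R3: 0.1 × 0.16 = 0.016
  Regime R1: 0.4 × 0.05 = 0.02
  Regime R4: 0.11 × 0.066 = 0.00726
  Regime R2: 0.27 × 0.01 = 0.0027
  Regime R6: 0.12 × 0.085 = 0.0102
Total = 0.05616.
The ratio is 0.02 / 0.016 (the normalizer cancels) = 1.250.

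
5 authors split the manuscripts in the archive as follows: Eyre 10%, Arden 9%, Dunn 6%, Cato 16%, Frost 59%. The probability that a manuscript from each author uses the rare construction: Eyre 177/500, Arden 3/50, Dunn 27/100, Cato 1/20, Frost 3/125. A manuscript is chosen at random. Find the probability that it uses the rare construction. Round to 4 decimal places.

By Bayes' rule, posterior ∝ prior × likelihood:
  Eyre: 0.1 × 0.354 = 0.0354
  Arden: 0.09 × 0.06 = 0.0054
  Dunn: 0.06 × 0.27 = 0.0162
  Cato: 0.16 × 0.05 = 0.008
  Frost: 0.59 × 0.024 = 0.01416
P(rare-form) = 0.0354 + 0.0054 + 0.0162 + 0.008 + 0.01416 = 0.07916 → 0.0792.

0.0792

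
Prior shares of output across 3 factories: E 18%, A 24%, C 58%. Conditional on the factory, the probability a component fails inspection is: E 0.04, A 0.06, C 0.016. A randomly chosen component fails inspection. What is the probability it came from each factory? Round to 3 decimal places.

Prior × likelihood for each hypothesis:
  E: 0.18 × 0.04 = 0.0072
  A: 0.24 × 0.06 = 0.0144
  C: 0.58 × 0.016 = 0.00928
Normalizing constant = 0.03088.
P(E | nonconforming) = 0.0072/0.03088 ≈ 0.233
P(A | nonconforming) = 0.0144/0.03088 ≈ 0.466
P(C | nonconforming) = 0.00928/0.03088 ≈ 0.301
(Check: 0.233+0.466+0.301 = 1.000.)

E 0.233, A 0.466, C 0.301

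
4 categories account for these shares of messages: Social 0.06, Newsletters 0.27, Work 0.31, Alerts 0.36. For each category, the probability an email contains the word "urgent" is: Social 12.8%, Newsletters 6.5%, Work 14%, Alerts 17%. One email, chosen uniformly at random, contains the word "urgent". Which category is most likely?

Alerts

Compute prior × likelihood for every hypothesis:
  Social: 0.06 × 0.128 = 0.00768
  Newsletters: 0.27 × 0.065 = 0.01755
  Work: 0.31 × 0.14 = 0.0434
  Alerts: 0.36 × 0.17 = 0.0612
Sum = 0.12983.
Largest term belongs to Alerts, so Alerts is most probable.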